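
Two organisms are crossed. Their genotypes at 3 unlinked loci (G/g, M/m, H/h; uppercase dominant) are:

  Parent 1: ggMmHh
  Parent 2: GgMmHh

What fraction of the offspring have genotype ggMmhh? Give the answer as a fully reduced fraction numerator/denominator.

P(ggMmhh) = 1/16

ggMmHh gametes: gMH×2, gMh×2, gmH×2, gmh×2
GgMmHh gametes: GMH×1, GMh×1, GmH×1, Gmh×1, gMH×1, gMh×1, gmH×1, gmh×1
ggMmHh×GgMmHh grid (8·8=64): GgMMHH=2 GgMMHh=4 GgMMhh=2 GgMmHH=4 GgMmHh=8 GgMmhh=4 GgmmHH=2 GgmmHh=4 Ggmmhh=2 ggMMHH=2 ggMMHh=4 ggMMhh=2 ggMmHH=4 ggMmHh=8 ggMmhh=4 ggmmHH=2 ggmmHh=4 ggmmhh=2
ggMmhh hits 4/64; gcd=4; 4÷4/64÷4 = 1/16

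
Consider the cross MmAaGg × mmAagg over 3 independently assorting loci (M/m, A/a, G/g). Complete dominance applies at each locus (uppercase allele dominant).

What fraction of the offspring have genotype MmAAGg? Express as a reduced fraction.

P(MmAAGg) = 1/16

MmAaGg gametes: MAG×1, MAg×1, MaG×1, Mag×1, mAG×1, mAg×1, maG×1, mag×1
mmAagg gametes: mAg×4, mag×4
MmAaGg×mmAagg grid (8·8=64): MmAAGg=4 MmAAgg=4 MmAaGg=8 MmAagg=8 MmaaGg=4 Mmaagg=4 mmAAGg=4 mmAAgg=4 mmAaGg=8 mmAagg=8 mmaaGg=4 mmaagg=4
MmAAGg hits 4/64; gcd=4; 4÷4/64÷4 = 1/16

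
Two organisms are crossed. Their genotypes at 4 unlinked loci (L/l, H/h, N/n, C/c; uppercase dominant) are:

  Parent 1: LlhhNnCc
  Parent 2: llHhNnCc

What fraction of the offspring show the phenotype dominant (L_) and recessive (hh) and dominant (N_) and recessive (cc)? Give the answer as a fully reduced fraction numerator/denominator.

P(L_ hh N_ cc) = 3/64

LlhhNnCc gametes: LhNC×2, LhNc×2, LhnC×2, Lhnc×2, lhNC×2, lhNc×2, lhnC×2, lhnc×2
llHhNnCc gametes: lHNC×2, lHNc×2, lHnC×2, lHnc×2, lhNC×2, lhNc×2, lhnC×2, lhnc×2
LlhhNnCc×llHhNnCc grid (16·16=256): LlHhNNCC=4 LlHhNNCc=8 LlHhNNcc=4 LlHhNnCC=8 LlHhNnCc=16 LlHhNncc=8 LlHhnnCC=4 LlHhnnCc=8 LlHhnncc=4 LlhhNNCC=4 LlhhNNCc=8 LlhhNNcc=4 LlhhNnCC=8 LlhhNnCc=16 LlhhNncc=8 LlhhnnCC=4 LlhhnnCc=8 Llhhnncc=4 llHhNNCC=4 llHhNNCc=8 llHhNNcc=4 llHhNnCC=8 llHhNnCc=16 llHhNncc=8 llHhnnCC=4 llHhnnCc=8 llHhnncc=4 llhhNNCC=4 llhhNNCc=8 llhhNNcc=4 llhhNnCC=8 llhhNnCc=16 llhhNncc=8 llhhnnCC=4 llhhnnCc=8 llhhnncc=4
L_ hh N_ cc hits 12/256; gcd=4; 12÷4/256÷4 = 3/64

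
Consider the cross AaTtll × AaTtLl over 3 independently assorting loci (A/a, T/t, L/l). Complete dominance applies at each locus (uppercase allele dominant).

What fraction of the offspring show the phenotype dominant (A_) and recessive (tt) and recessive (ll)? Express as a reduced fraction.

P(A_ tt ll) = 3/32

AaTtll gametes: ATl×2, Atl×2, aTl×2, atl×2
AaTtLl gametes: ATL×1, ATl×1, AtL×1, Atl×1, aTL×1, aTl×1, atL×1, atl×1
AaTtll×AaTtLl grid (8·8=64): AATTLl=2 AATTll=2 AATtLl=4 AATtll=4 AAttLl=2 AAttll=2 AaTTLl=4 AaTTll=4 AaTtLl=8 AaTtll=8 AattLl=4 Aattll=4 aaTTLl=2 aaTTll=2 aaTtLl=4 aaTtll=4 aattLl=2 aattll=2
A_ tt ll hits 6/64; gcd=2; 6÷2/64÷2 = 3/32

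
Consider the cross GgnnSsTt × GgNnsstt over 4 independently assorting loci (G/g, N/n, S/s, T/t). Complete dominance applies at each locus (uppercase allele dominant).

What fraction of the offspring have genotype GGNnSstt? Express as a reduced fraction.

P(GGNnSstt) = 1/32

GgnnSsTt gametes: GnST×2, GnSt×2, GnsT×2, Gnst×2, gnST×2, gnSt×2, gnsT×2, gnst×2
GgNnsstt gametes: GNst×4, Gnst×4, gNst×4, gnst×4
GgnnSsTt×GgNnsstt grid (16·16=256): GGNnSsTt=8 GGNnSstt=8 GGNnssTt=8 GGNnsstt=8 GGnnSsTt=8 GGnnSstt=8 GGnnssTt=8 GGnnsstt=8 GgNnSsTt=16 GgNnSstt=16 GgNnssTt=16 GgNnsstt=16 GgnnSsTt=16 GgnnSstt=16 GgnnssTt=16 Ggnnsstt=16 ggNnSsTt=8 ggNnSstt=8 ggNnssTt=8 ggNnsstt=8 ggnnSsTt=8 ggnnSstt=8 ggnnssTt=8 ggnnsstt=8
GGNnSstt hits 8/256; gcd=8; 8÷8/256÷8 = 1/32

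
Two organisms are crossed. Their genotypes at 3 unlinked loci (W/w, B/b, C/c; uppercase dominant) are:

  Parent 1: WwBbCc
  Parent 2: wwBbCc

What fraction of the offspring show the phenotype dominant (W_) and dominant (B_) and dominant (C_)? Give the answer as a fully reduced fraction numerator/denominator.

P(W_ B_ C_) = 9/32

WwBbCc gametes: WBC×1, WBc×1, WbC×1, Wbc×1, wBC×1, wBc×1, wbC×1, wbc×1
wwBbCc gametes: wBC×2, wBc×2, wbC×2, wbc×2
WwBbCc×wwBbCc grid (8·8=64): WwBBCC=2 WwBBCc=4 WwBBcc=2 WwBbCC=4 WwBbCc=8 WwBbcc=4 WwbbCC=2 WwbbCc=4 Wwbbcc=2 wwBBCC=2 wwBBCc=4 wwBBcc=2 wwBbCC=4 wwBbCc=8 wwBbcc=4 wwbbCC=2 wwbbCc=4 wwbbcc=2
W_ B_ C_ hits 18/64; gcd=2; 18÷2/64÷2 = 9/32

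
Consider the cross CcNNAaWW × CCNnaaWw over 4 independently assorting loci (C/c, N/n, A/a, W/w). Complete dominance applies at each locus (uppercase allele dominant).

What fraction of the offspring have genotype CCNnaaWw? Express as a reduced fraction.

CcNNAaWW gametes: CNAW×4, CNaW×4, cNAW×4, cNaW×4
CCNnaaWw gametes: CNaW×4, CNaw×4, CnaW×4, Cnaw×4
CcNNAaWW×CCNnaaWw grid (16·16=256): CCNNAaWW=16 CCNNAaWw=16 CCNNaaWW=16 CCNNaaWw=16 CCNnAaWW=16 CCNnAaWw=16 CCNnaaWW=16 CCNnaaWw=16 CcNNAaWW=16 CcNNAaWw=16 CcNNaaWW=16 CcNNaaWw=16 CcNnAaWW=16 CcNnAaWw=16 CcNnaaWW=16 CcNnaaWw=16
CCNnaaWw hits 16/256; gcd=16; 16÷16/256÷16 = 1/16

P(CCNnaaWw) = 1/16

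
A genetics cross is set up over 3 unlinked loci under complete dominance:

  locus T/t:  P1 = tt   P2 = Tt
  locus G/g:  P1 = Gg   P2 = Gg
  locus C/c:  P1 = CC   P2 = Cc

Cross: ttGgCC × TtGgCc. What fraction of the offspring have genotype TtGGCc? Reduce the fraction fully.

ttGgCC gametes: tGC×4, tgC×4
TtGgCc gametes: TGC×1, TGc×1, TgC×1, Tgc×1, tGC×1, tGc×1, tgC×1, tgc×1
ttGgCC×TtGgCc grid (8·8=64): TtGGCC=4 TtGGCc=4 TtGgCC=8 TtGgCc=8 TtggCC=4 TtggCc=4 ttGGCC=4 ttGGCc=4 ttGgCC=8 ttGgCc=8 ttggCC=4 ttggCc=4
TtGGCc hits 4/64; gcd=4; 4÷4/64÷4 = 1/16

P(TtGGCc) = 1/16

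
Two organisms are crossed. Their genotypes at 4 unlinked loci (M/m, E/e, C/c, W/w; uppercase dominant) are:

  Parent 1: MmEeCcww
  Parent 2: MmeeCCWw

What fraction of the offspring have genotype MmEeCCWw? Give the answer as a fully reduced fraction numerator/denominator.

MmEeCcww gametes: MECw×2, MEcw×2, MeCw×2, Mecw×2, mECw×2, mEcw×2, meCw×2, mecw×2
MmeeCCWw gametes: MeCW×4, MeCw×4, meCW×4, meCw×4
MmEeCcww×MmeeCCWw grid (16·16=256): MMEeCCWw=8 MMEeCCww=8 MMEeCcWw=8 MMEeCcww=8 MMeeCCWw=8 MMeeCCww=8 MMeeCcWw=8 MMeeCcww=8 MmEeCCWw=16 MmEeCCww=16 MmEeCcWw=16 MmEeCcww=16 MmeeCCWw=16 MmeeCCww=16 MmeeCcWw=16 MmeeCcww=16 mmEeCCWw=8 mmEeCCww=8 mmEeCcWw=8 mmEeCcww=8 mmeeCCWw=8 mmeeCCww=8 mmeeCcWw=8 mmeeCcww=8
MmEeCCWw hits 16/256; gcd=16; 16÷16/256÷16 = 1/16

P(MmEeCCWw) = 1/16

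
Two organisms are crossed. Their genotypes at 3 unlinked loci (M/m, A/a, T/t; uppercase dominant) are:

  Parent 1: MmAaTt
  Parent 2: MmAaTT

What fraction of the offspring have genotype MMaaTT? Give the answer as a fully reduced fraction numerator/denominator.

MmAaTt gametes: MAT×1, MAt×1, MaT×1, Mat×1, mAT×1, mAt×1, maT×1, mat×1
MmAaTT gametes: MAT×2, MaT×2, mAT×2, maT×2
MmAaTt×MmAaTT grid (8·8=64): MMAATT=2 MMAATt=2 MMAaTT=4 MMAaTt=4 MMaaTT=2 MMaaTt=2 MmAATT=4 MmAATt=4 MmAaTT=8 MmAaTt=8 MmaaTT=4 MmaaTt=4 mmAATT=2 mmAATt=2 mmAaTT=4 mmAaTt=4 mmaaTT=2 mmaaTt=2
MMaaTT hits 2/64; gcd=2; 2÷2/64÷2 = 1/32

P(MMaaTT) = 1/32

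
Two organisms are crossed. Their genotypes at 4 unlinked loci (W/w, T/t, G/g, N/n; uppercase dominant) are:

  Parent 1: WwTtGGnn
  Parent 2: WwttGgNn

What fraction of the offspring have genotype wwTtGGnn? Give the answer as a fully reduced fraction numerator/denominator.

WwTtGGnn gametes: WTGn×4, WtGn×4, wTGn×4, wtGn×4
WwttGgNn gametes: WtGN×2, WtGn×2, WtgN×2, Wtgn×2, wtGN×2, wtGn×2, wtgN×2, wtgn×2
WwTtGGnn×WwttGgNn grid (16·16=256): WWTtGGNn=8 WWTtGGnn=8 WWTtGgNn=8 WWTtGgnn=8 WWttGGNn=8 WWttGGnn=8 WWttGgNn=8 WWttGgnn=8 WwTtGGNn=16 WwTtGGnn=16 WwTtGgNn=16 WwTtGgnn=16 WwttGGNn=16 WwttGGnn=16 WwttGgNn=16 WwttGgnn=16 wwTtGGNn=8 wwTtGGnn=8 wwTtGgNn=8 wwTtGgnn=8 wwttGGNn=8 wwttGGnn=8 wwttGgNn=8 wwttGgnn=8
wwTtGGnn hits 8/256; gcd=8; 8÷8/256÷8 = 1/32

P(wwTtGGnn) = 1/32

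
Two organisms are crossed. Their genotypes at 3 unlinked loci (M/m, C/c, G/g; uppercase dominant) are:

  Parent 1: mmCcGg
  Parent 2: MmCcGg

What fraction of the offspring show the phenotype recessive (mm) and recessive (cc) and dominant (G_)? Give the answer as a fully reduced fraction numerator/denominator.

P(mm cc G_) = 3/32

mmCcGg gametes: mCG×2, mCg×2, mcG×2, mcg×2
MmCcGg gametes: MCG×1, MCg×1, McG×1, Mcg×1, mCG×1, mCg×1, mcG×1, mcg×1
mmCcGg×MmCcGg grid (8·8=64): MmCCGG=2 MmCCGg=4 MmCCgg=2 MmCcGG=4 MmCcGg=8 MmCcgg=4 MmccGG=2 MmccGg=4 Mmccgg=2 mmCCGG=2 mmCCGg=4 mmCCgg=2 mmCcGG=4 mmCcGg=8 mmCcgg=4 mmccGG=2 mmccGg=4 mmccgg=2
mm cc G_ hits 6/64; gcd=2; 6÷2/64÷2 = 3/32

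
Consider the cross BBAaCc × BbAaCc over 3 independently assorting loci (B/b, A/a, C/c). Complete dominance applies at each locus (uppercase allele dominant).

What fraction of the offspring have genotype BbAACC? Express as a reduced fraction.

BBAaCc gametes: BAC×2, BAc×2, BaC×2, Bac×2
BbAaCc gametes: BAC×1, BAc×1, BaC×1, Bac×1, bAC×1, bAc×1, baC×1, bac×1
BBAaCc×BbAaCc grid (8·8=64): BBAACC=2 BBAACc=4 BBAAcc=2 BBAaCC=4 BBAaCc=8 BBAacc=4 BBaaCC=2 BBaaCc=4 BBaacc=2 BbAACC=2 BbAACc=4 BbAAcc=2 BbAaCC=4 BbAaCc=8 BbAacc=4 BbaaCC=2 BbaaCc=4 Bbaacc=2
BbAACC hits 2/64; gcd=2; 2÷2/64÷2 = 1/32

P(BbAACC) = 1/32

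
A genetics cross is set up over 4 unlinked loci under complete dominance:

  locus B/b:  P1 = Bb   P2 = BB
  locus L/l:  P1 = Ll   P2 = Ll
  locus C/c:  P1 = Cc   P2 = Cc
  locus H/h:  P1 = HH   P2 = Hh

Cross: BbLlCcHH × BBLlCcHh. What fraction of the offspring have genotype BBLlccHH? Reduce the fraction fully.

P(BBLlccHH) = 1/32

BbLlCcHH gametes: BLCH×2, BLcH×2, BlCH×2, BlcH×2, bLCH×2, bLcH×2, blCH×2, blcH×2
BBLlCcHh gametes: BLCH×2, BLCh×2, BLcH×2, BLch×2, BlCH×2, BlCh×2, BlcH×2, Blch×2
BbLlCcHH×BBLlCcHh grid (16·16=256): BBLLCCHH=4 BBLLCCHh=4 BBLLCcHH=8 BBLLCcHh=8 BBLLccHH=4 BBLLccHh=4 BBLlCCHH=8 BBLlCCHh=8 BBLlCcHH=16 BBLlCcHh=16 BBLlccHH=8 BBLlccHh=8 BBllCCHH=4 BBllCCHh=4 BBllCcHH=8 BBllCcHh=8 BBllccHH=4 BBllccHh=4 BbLLCCHH=4 BbLLCCHh=4 BbLLCcHH=8 BbLLCcHh=8 BbLLccHH=4 BbLLccHh=4 BbLlCCHH=8 BbLlCCHh=8 BbLlCcHH=16 BbLlCcHh=16 BbLlccHH=8 BbLlccHh=8 BbllCCHH=4 BbllCCHh=4 BbllCcHH=8 BbllCcHh=8 BbllccHH=4 BbllccHh=4
BBLlccHH hits 8/256; gcd=8; 8÷8/256÷8 = 1/32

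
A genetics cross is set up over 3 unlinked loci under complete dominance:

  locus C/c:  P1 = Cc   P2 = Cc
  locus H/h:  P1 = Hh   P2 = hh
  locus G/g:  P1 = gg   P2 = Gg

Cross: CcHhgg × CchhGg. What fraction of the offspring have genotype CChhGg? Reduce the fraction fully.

CcHhgg gametes: CHg×2, Chg×2, cHg×2, chg×2
CchhGg gametes: ChG×2, Chg×2, chG×2, chg×2
CcHhgg×CchhGg grid (8·8=64): CCHhGg=4 CCHhgg=4 CChhGg=4 CChhgg=4 CcHhGg=8 CcHhgg=8 CchhGg=8 Cchhgg=8 ccHhGg=4 ccHhgg=4 cchhGg=4 cchhgg=4
CChhGg hits 4/64; gcd=4; 4÷4/64÷4 = 1/16

P(CChhGg) = 1/16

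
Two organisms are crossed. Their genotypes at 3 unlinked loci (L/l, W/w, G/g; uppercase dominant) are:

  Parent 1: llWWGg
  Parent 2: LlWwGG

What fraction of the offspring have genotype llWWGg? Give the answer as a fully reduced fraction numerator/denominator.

P(llWWGg) = 1/8

llWWGg gametes: lWG×4, lWg×4
LlWwGG gametes: LWG×2, LwG×2, lWG×2, lwG×2
llWWGg×LlWwGG grid (8·8=64): LlWWGG=8 LlWWGg=8 LlWwGG=8 LlWwGg=8 llWWGG=8 llWWGg=8 llWwGG=8 llWwGg=8
llWWGg hits 8/64; gcd=8; 8÷8/64÷8 = 1/8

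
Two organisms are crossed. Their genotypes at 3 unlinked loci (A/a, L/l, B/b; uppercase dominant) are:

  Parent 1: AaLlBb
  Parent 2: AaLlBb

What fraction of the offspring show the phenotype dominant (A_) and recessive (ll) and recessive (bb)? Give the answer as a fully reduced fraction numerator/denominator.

AaLlBb gametes: ALB×1, ALb×1, AlB×1, Alb×1, aLB×1, aLb×1, alB×1, alb×1
AaLlBb gametes: ALB×1, ALb×1, AlB×1, Alb×1, aLB×1, aLb×1, alB×1, alb×1
AaLlBb×AaLlBb grid (8·8=64): AALLBB=1 AALLBb=2 AALLbb=1 AALlBB=2 AALlBb=4 AALlbb=2 AAllBB=1 AAllBb=2 AAllbb=1 AaLLBB=2 AaLLBb=4 AaLLbb=2 AaLlBB=4 AaLlBb=8 AaLlbb=4 AallBB=2 AallBb=4 Aallbb=2 aaLLBB=1 aaLLBb=2 aaLLbb=1 aaLlBB=2 aaLlBb=4 aaLlbb=2 aallBB=1 aallBb=2 aallbb=1
A_ ll bb hits 3/64; gcd=1; 3÷1/64÷1 = 3/64

P(A_ ll bb) = 3/64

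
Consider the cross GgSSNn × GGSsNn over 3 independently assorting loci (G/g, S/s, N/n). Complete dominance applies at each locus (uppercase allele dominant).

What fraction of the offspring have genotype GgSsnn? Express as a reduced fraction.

GgSSNn gametes: GSN×2, GSn×2, gSN×2, gSn×2
GGSsNn gametes: GSN×2, GSn×2, GsN×2, Gsn×2
GgSSNn×GGSsNn grid (8·8=64): GGSSNN=4 GGSSNn=8 GGSSnn=4 GGSsNN=4 GGSsNn=8 GGSsnn=4 GgSSNN=4 GgSSNn=8 GgSSnn=4 GgSsNN=4 GgSsNn=8 GgSsnn=4
GgSsnn hits 4/64; gcd=4; 4÷4/64÷4 = 1/16

P(GgSsnn) = 1/16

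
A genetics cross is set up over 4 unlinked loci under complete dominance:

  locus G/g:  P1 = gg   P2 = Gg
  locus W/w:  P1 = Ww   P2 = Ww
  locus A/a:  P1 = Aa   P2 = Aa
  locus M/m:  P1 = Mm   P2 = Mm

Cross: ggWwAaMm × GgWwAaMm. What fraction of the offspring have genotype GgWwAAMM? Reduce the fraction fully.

ggWwAaMm gametes: gWAM×2, gWAm×2, gWaM×2, gWam×2, gwAM×2, gwAm×2, gwaM×2, gwam×2
GgWwAaMm gametes: GWAM×1, GWAm×1, GWaM×1, GWam×1, GwAM×1, GwAm×1, GwaM×1, Gwam×1, gWAM×1, gWAm×1, gWaM×1, gWam×1, gwAM×1, gwAm×1, gwaM×1, gwam×1
ggWwAaMm×GgWwAaMm grid (16·16=256): GgWWAAMM=2 GgWWAAMm=4 GgWWAAmm=2 GgWWAaMM=4 GgWWAaMm=8 GgWWAamm=4 GgWWaaMM=2 GgWWaaMm=4 GgWWaamm=2 GgWwAAMM=4 GgWwAAMm=8 GgWwAAmm=4 GgWwAaMM=8 GgWwAaMm=16 GgWwAamm=8 GgWwaaMM=4 GgWwaaMm=8 GgWwaamm=4 GgwwAAMM=2 GgwwAAMm=4 GgwwAAmm=2 GgwwAaMM=4 GgwwAaMm=8 GgwwAamm=4 GgwwaaMM=2 GgwwaaMm=4 Ggwwaamm=2 ggWWAAMM=2 ggWWAAMm=4 ggWWAAmm=2 ggWWAaMM=4 ggWWAaMm=8 ggWWAamm=4 ggWWaaMM=2 ggWWaaMm=4 ggWWaamm=2 ggWwAAMM=4 ggWwAAMm=8 ggWwAAmm=4 ggWwAaMM=8 ggWwAaMm=16 ggWwAamm=8 ggWwaaMM=4 ggWwaaMm=8 ggWwaamm=4 ggwwAAMM=2 ggwwAAMm=4 ggwwAAmm=2 ggwwAaMM=4 ggwwAaMm=8 ggwwAamm=4 ggwwaaMM=2 ggwwaaMm=4 ggwwaamm=2
GgWwAAMM hits 4/256; gcd=4; 4÷4/256÷4 = 1/64

P(GgWwAAMM) = 1/64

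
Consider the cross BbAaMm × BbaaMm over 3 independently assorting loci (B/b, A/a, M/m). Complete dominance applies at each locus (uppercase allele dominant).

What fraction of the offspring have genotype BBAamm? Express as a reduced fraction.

P(BBAamm) = 1/32

BbAaMm gametes: BAM×1, BAm×1, BaM×1, Bam×1, bAM×1, bAm×1, baM×1, bam×1
BbaaMm gametes: BaM×2, Bam×2, baM×2, bam×2
BbAaMm×BbaaMm grid (8·8=64): BBAaMM=2 BBAaMm=4 BBAamm=2 BBaaMM=2 BBaaMm=4 BBaamm=2 BbAaMM=4 BbAaMm=8 BbAamm=4 BbaaMM=4 BbaaMm=8 Bbaamm=4 bbAaMM=2 bbAaMm=4 bbAamm=2 bbaaMM=2 bbaaMm=4 bbaamm=2
BBAamm hits 2/64; gcd=2; 2÷2/64÷2 = 1/32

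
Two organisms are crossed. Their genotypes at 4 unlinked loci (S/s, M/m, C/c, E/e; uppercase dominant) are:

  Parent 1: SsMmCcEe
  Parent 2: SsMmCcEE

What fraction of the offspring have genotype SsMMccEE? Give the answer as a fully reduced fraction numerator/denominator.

P(SsMMccEE) = 1/64

SsMmCcEe gametes: SMCE×1, SMCe×1, SMcE×1, SMce×1, SmCE×1, SmCe×1, SmcE×1, Smce×1, sMCE×1, sMCe×1, sMcE×1, sMce×1, smCE×1, smCe×1, smcE×1, smce×1
SsMmCcEE gametes: SMCE×2, SMcE×2, SmCE×2, SmcE×2, sMCE×2, sMcE×2, smCE×2, smcE×2
SsMmCcEe×SsMmCcEE grid (16·16=256): SSMMCCEE=2 SSMMCCEe=2 SSMMCcEE=4 SSMMCcEe=4 SSMMccEE=2 SSMMccEe=2 SSMmCCEE=4 SSMmCCEe=4 SSMmCcEE=8 SSMmCcEe=8 SSMmccEE=4 SSMmccEe=4 SSmmCCEE=2 SSmmCCEe=2 SSmmCcEE=4 SSmmCcEe=4 SSmmccEE=2 SSmmccEe=2 SsMMCCEE=4 SsMMCCEe=4 SsMMCcEE=8 SsMMCcEe=8 SsMMccEE=4 SsMMccEe=4 SsMmCCEE=8 SsMmCCEe=8 SsMmCcEE=16 SsMmCcEe=16 SsMmccEE=8 SsMmccEe=8 SsmmCCEE=4 SsmmCCEe=4 SsmmCcEE=8 SsmmCcEe=8 SsmmccEE=4 SsmmccEe=4 ssMMCCEE=2 ssMMCCEe=2 ssMMCcEE=4 ssMMCcEe=4 ssMMccEE=2 ssMMccEe=2 ssMmCCEE=4 ssMmCCEe=4 ssMmCcEE=8 ssMmCcEe=8 ssMmccEE=4 ssMmccEe=4 ssmmCCEE=2 ssmmCCEe=2 ssmmCcEE=4 ssmmCcEe=4 ssmmccEE=2 ssmmccEe=2
SsMMccEE hits 4/256; gcd=4; 4÷4/256÷4 = 1/64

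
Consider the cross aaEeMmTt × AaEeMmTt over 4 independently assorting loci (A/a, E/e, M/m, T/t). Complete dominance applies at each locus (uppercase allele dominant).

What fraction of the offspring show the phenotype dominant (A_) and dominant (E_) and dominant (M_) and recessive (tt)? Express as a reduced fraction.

P(A_ E_ M_ tt) = 9/128

aaEeMmTt gametes: aEMT×2, aEMt×2, aEmT×2, aEmt×2, aeMT×2, aeMt×2, aemT×2, aemt×2
AaEeMmTt gametes: AEMT×1, AEMt×1, AEmT×1, AEmt×1, AeMT×1, AeMt×1, AemT×1, Aemt×1, aEMT×1, aEMt×1, aEmT×1, aEmt×1, aeMT×1, aeMt×1, aemT×1, aemt×1
aaEeMmTt×AaEeMmTt grid (16·16=256): AaEEMMTT=2 AaEEMMTt=4 AaEEMMtt=2 AaEEMmTT=4 AaEEMmTt=8 AaEEMmtt=4 AaEEmmTT=2 AaEEmmTt=4 AaEEmmtt=2 AaEeMMTT=4 AaEeMMTt=8 AaEeMMtt=4 AaEeMmTT=8 AaEeMmTt=16 AaEeMmtt=8 AaEemmTT=4 AaEemmTt=8 AaEemmtt=4 AaeeMMTT=2 AaeeMMTt=4 AaeeMMtt=2 AaeeMmTT=4 AaeeMmTt=8 AaeeMmtt=4 AaeemmTT=2 AaeemmTt=4 Aaeemmtt=2 aaEEMMTT=2 aaEEMMTt=4 aaEEMMtt=2 aaEEMmTT=4 aaEEMmTt=8 aaEEMmtt=4 aaEEmmTT=2 aaEEmmTt=4 aaEEmmtt=2 aaEeMMTT=4 aaEeMMTt=8 aaEeMMtt=4 aaEeMmTT=8 aaEeMmTt=16 aaEeMmtt=8 aaEemmTT=4 aaEemmTt=8 aaEemmtt=4 aaeeMMTT=2 aaeeMMTt=4 aaeeMMtt=2 aaeeMmTT=4 aaeeMmTt=8 aaeeMmtt=4 aaeemmTT=2 aaeemmTt=4 aaeemmtt=2
A_ E_ M_ tt hits 18/256; gcd=2; 18÷2/256÷2 = 9/128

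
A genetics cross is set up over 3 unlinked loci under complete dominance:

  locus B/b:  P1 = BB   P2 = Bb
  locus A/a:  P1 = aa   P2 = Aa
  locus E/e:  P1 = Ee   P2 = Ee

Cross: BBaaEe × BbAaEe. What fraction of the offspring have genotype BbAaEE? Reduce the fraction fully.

BBaaEe gametes: BaE×4, Bae×4
BbAaEe gametes: BAE×1, BAe×1, BaE×1, Bae×1, bAE×1, bAe×1, baE×1, bae×1
BBaaEe×BbAaEe grid (8·8=64): BBAaEE=4 BBAaEe=8 BBAaee=4 BBaaEE=4 BBaaEe=8 BBaaee=4 BbAaEE=4 BbAaEe=8 BbAaee=4 BbaaEE=4 BbaaEe=8 Bbaaee=4
BbAaEE hits 4/64; gcd=4; 4÷4/64÷4 = 1/16

P(BbAaEE) = 1/16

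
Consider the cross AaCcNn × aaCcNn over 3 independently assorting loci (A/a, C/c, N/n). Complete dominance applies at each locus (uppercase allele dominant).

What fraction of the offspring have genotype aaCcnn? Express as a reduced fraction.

AaCcNn gametes: ACN×1, ACn×1, AcN×1, Acn×1, aCN×1, aCn×1, acN×1, acn×1
aaCcNn gametes: aCN×2, aCn×2, acN×2, acn×2
AaCcNn×aaCcNn grid (8·8=64): AaCCNN=2 AaCCNn=4 AaCCnn=2 AaCcNN=4 AaCcNn=8 AaCcnn=4 AaccNN=2 AaccNn=4 Aaccnn=2 aaCCNN=2 aaCCNn=4 aaCCnn=2 aaCcNN=4 aaCcNn=8 aaCcnn=4 aaccNN=2 aaccNn=4 aaccnn=2
aaCcnn hits 4/64; gcd=4; 4÷4/64÷4 = 1/16

P(aaCcnn) = 1/16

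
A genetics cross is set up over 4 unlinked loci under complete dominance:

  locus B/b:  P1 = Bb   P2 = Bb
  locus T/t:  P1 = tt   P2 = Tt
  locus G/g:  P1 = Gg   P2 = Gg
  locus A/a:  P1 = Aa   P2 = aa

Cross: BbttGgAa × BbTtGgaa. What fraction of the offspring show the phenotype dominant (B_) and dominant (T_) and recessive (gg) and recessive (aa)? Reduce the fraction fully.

P(B_ T_ gg aa) = 3/64

BbttGgAa gametes: BtGA×2, BtGa×2, BtgA×2, Btga×2, btGA×2, btGa×2, btgA×2, btga×2
BbTtGgaa gametes: BTGa×2, BTga×2, BtGa×2, Btga×2, bTGa×2, bTga×2, btGa×2, btga×2
BbttGgAa×BbTtGgaa grid (16·16=256): BBTtGGAa=4 BBTtGGaa=4 BBTtGgAa=8 BBTtGgaa=8 BBTtggAa=4 BBTtggaa=4 BBttGGAa=4 BBttGGaa=4 BBttGgAa=8 BBttGgaa=8 BBttggAa=4 BBttggaa=4 BbTtGGAa=8 BbTtGGaa=8 BbTtGgAa=16 BbTtGgaa=16 BbTtggAa=8 BbTtggaa=8 BbttGGAa=8 BbttGGaa=8 BbttGgAa=16 BbttGgaa=16 BbttggAa=8 Bbttggaa=8 bbTtGGAa=4 bbTtGGaa=4 bbTtGgAa=8 bbTtGgaa=8 bbTtggAa=4 bbTtggaa=4 bbttGGAa=4 bbttGGaa=4 bbttGgAa=8 bbttGgaa=8 bbttggAa=4 bbttggaa=4
B_ T_ gg aa hits 12/256; gcd=4; 12÷4/256÷4 = 3/64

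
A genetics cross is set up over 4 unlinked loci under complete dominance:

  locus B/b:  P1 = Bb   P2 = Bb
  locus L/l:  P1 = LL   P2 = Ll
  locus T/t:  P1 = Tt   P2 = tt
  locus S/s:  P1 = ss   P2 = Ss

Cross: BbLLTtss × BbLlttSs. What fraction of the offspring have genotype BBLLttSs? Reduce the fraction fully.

BbLLTtss gametes: BLTs×4, BLts×4, bLTs×4, bLts×4
BbLlttSs gametes: BLtS×2, BLts×2, BltS×2, Blts×2, bLtS×2, bLts×2, bltS×2, blts×2
BbLLTtss×BbLlttSs grid (16·16=256): BBLLTtSs=8 BBLLTtss=8 BBLLttSs=8 BBLLttss=8 BBLlTtSs=8 BBLlTtss=8 BBLlttSs=8 BBLlttss=8 BbLLTtSs=16 BbLLTtss=16 BbLLttSs=16 BbLLttss=16 BbLlTtSs=16 BbLlTtss=16 BbLlttSs=16 BbLlttss=16 bbLLTtSs=8 bbLLTtss=8 bbLLttSs=8 bbLLttss=8 bbLlTtSs=8 bbLlTtss=8 bbLlttSs=8 bbLlttss=8
BBLLttSs hits 8/256; gcd=8; 8÷8/256÷8 = 1/32

P(BBLLttSs) = 1/32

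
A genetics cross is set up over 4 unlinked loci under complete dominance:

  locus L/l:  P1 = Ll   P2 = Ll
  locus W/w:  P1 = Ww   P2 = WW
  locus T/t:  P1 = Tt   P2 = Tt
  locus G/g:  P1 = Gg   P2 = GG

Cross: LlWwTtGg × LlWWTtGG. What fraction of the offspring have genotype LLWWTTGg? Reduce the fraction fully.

LlWwTtGg gametes: LWTG×1, LWTg×1, LWtG×1, LWtg×1, LwTG×1, LwTg×1, LwtG×1, Lwtg×1, lWTG×1, lWTg×1, lWtG×1, lWtg×1, lwTG×1, lwTg×1, lwtG×1, lwtg×1
LlWWTtGG gametes: LWTG×4, LWtG×4, lWTG×4, lWtG×4
LlWwTtGg×LlWWTtGG grid (16·16=256): LLWWTTGG=4 LLWWTTGg=4 LLWWTtGG=8 LLWWTtGg=8 LLWWttGG=4 LLWWttGg=4 LLWwTTGG=4 LLWwTTGg=4 LLWwTtGG=8 LLWwTtGg=8 LLWwttGG=4 LLWwttGg=4 LlWWTTGG=8 LlWWTTGg=8 LlWWTtGG=16 LlWWTtGg=16 LlWWttGG=8 LlWWttGg=8 LlWwTTGG=8 LlWwTTGg=8 LlWwTtGG=16 LlWwTtGg=16 LlWwttGG=8 LlWwttGg=8 llWWTTGG=4 llWWTTGg=4 llWWTtGG=8 llWWTtGg=8 llWWttGG=4 llWWttGg=4 llWwTTGG=4 llWwTTGg=4 llWwTtGG=8 llWwTtGg=8 llWwttGG=4 llWwttGg=4
LLWWTTGg hits 4/256; gcd=4; 4÷4/256÷4 = 1/64

P(LLWWTTGg) = 1/64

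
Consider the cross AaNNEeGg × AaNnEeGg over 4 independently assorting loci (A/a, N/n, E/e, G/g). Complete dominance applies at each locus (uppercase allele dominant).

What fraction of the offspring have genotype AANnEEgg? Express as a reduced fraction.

P(AANnEEgg) = 1/128

AaNNEeGg gametes: ANEG×2, ANEg×2, ANeG×2, ANeg×2, aNEG×2, aNEg×2, aNeG×2, aNeg×2
AaNnEeGg gametes: ANEG×1, ANEg×1, ANeG×1, ANeg×1, AnEG×1, AnEg×1, AneG×1, Aneg×1, aNEG×1, aNEg×1, aNeG×1, aNeg×1, anEG×1, anEg×1, aneG×1, aneg×1
AaNNEeGg×AaNnEeGg grid (16·16=256): AANNEEGG=2 AANNEEGg=4 AANNEEgg=2 AANNEeGG=4 AANNEeGg=8 AANNEegg=4 AANNeeGG=2 AANNeeGg=4 AANNeegg=2 AANnEEGG=2 AANnEEGg=4 AANnEEgg=2 AANnEeGG=4 AANnEeGg=8 AANnEegg=4 AANneeGG=2 AANneeGg=4 AANneegg=2 AaNNEEGG=4 AaNNEEGg=8 AaNNEEgg=4 AaNNEeGG=8 AaNNEeGg=16 AaNNEegg=8 AaNNeeGG=4 AaNNeeGg=8 AaNNeegg=4 AaNnEEGG=4 AaNnEEGg=8 AaNnEEgg=4 AaNnEeGG=8 AaNnEeGg=16 AaNnEegg=8 AaNneeGG=4 AaNneeGg=8 AaNneegg=4 aaNNEEGG=2 aaNNEEGg=4 aaNNEEgg=2 aaNNEeGG=4 aaNNEeGg=8 aaNNEegg=4 aaNNeeGG=2 aaNNeeGg=4 aaNNeegg=2 aaNnEEGG=2 aaNnEEGg=4 aaNnEEgg=2 aaNnEeGG=4 aaNnEeGg=8 aaNnEegg=4 aaNneeGG=2 aaNneeGg=4 aaNneegg=2
AANnEEgg hits 2/256; gcd=2; 2÷2/256÷2 = 1/128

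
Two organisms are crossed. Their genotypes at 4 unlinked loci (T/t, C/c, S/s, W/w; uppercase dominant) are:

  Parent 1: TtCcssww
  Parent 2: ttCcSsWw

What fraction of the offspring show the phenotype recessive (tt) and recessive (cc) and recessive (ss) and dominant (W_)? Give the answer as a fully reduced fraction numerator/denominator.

P(tt cc ss W_) = 1/32

TtCcssww gametes: TCsw×4, Tcsw×4, tCsw×4, tcsw×4
ttCcSsWw gametes: tCSW×2, tCSw×2, tCsW×2, tCsw×2, tcSW×2, tcSw×2, tcsW×2, tcsw×2
TtCcssww×ttCcSsWw grid (16·16=256): TtCCSsWw=8 TtCCSsww=8 TtCCssWw=8 TtCCssww=8 TtCcSsWw=16 TtCcSsww=16 TtCcssWw=16 TtCcssww=16 TtccSsWw=8 TtccSsww=8 TtccssWw=8 Ttccssww=8 ttCCSsWw=8 ttCCSsww=8 ttCCssWw=8 ttCCssww=8 ttCcSsWw=16 ttCcSsww=16 ttCcssWw=16 ttCcssww=16 ttccSsWw=8 ttccSsww=8 ttccssWw=8 ttccssww=8
tt cc ss W_ hits 8/256; gcd=8; 8÷8/256÷8 = 1/32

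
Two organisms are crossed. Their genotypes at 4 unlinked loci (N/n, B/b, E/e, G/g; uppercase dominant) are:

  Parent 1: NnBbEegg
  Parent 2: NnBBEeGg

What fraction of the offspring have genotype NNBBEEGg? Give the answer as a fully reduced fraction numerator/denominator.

NnBbEegg gametes: NBEg×2, NBeg×2, NbEg×2, Nbeg×2, nBEg×2, nBeg×2, nbEg×2, nbeg×2
NnBBEeGg gametes: NBEG×2, NBEg×2, NBeG×2, NBeg×2, nBEG×2, nBEg×2, nBeG×2, nBeg×2
NnBbEegg×NnBBEeGg grid (16·16=256): NNBBEEGg=4 NNBBEEgg=4 NNBBEeGg=8 NNBBEegg=8 NNBBeeGg=4 NNBBeegg=4 NNBbEEGg=4 NNBbEEgg=4 NNBbEeGg=8 NNBbEegg=8 NNBbeeGg=4 NNBbeegg=4 NnBBEEGg=8 NnBBEEgg=8 NnBBEeGg=16 NnBBEegg=16 NnBBeeGg=8 NnBBeegg=8 NnBbEEGg=8 NnBbEEgg=8 NnBbEeGg=16 NnBbEegg=16 NnBbeeGg=8 NnBbeegg=8 nnBBEEGg=4 nnBBEEgg=4 nnBBEeGg=8 nnBBEegg=8 nnBBeeGg=4 nnBBeegg=4 nnBbEEGg=4 nnBbEEgg=4 nnBbEeGg=8 nnBbEegg=8 nnBbeeGg=4 nnBbeegg=4
NNBBEEGg hits 4/256; gcd=4; 4÷4/256÷4 = 1/64

P(NNBBEEGg) = 1/64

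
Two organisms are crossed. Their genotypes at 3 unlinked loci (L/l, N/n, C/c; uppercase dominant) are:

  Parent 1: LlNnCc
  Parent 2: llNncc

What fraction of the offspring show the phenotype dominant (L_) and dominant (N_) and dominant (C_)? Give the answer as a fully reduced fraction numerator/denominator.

P(L_ N_ C_) = 3/16

LlNnCc gametes: LNC×1, LNc×1, LnC×1, Lnc×1, lNC×1, lNc×1, lnC×1, lnc×1
llNncc gametes: lNc×4, lnc×4
LlNnCc×llNncc grid (8·8=64): LlNNCc=4 LlNNcc=4 LlNnCc=8 LlNncc=8 LlnnCc=4 Llnncc=4 llNNCc=4 llNNcc=4 llNnCc=8 llNncc=8 llnnCc=4 llnncc=4
L_ N_ C_ hits 12/64; gcd=4; 12÷4/64÷4 = 3/16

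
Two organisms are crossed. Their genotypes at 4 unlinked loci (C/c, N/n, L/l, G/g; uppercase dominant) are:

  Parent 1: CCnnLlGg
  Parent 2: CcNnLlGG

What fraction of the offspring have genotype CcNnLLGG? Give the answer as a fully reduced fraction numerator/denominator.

CCnnLlGg gametes: CnLG×4, CnLg×4, CnlG×4, Cnlg×4
CcNnLlGG gametes: CNLG×2, CNlG×2, CnLG×2, CnlG×2, cNLG×2, cNlG×2, cnLG×2, cnlG×2
CCnnLlGg×CcNnLlGG grid (16·16=256): CCNnLLGG=8 CCNnLLGg=8 CCNnLlGG=16 CCNnLlGg=16 CCNnllGG=8 CCNnllGg=8 CCnnLLGG=8 CCnnLLGg=8 CCnnLlGG=16 CCnnLlGg=16 CCnnllGG=8 CCnnllGg=8 CcNnLLGG=8 CcNnLLGg=8 CcNnLlGG=16 CcNnLlGg=16 CcNnllGG=8 CcNnllGg=8 CcnnLLGG=8 CcnnLLGg=8 CcnnLlGG=16 CcnnLlGg=16 CcnnllGG=8 CcnnllGg=8
CcNnLLGG hits 8/256; gcd=8; 8÷8/256÷8 = 1/32

P(CcNnLLGG) = 1/32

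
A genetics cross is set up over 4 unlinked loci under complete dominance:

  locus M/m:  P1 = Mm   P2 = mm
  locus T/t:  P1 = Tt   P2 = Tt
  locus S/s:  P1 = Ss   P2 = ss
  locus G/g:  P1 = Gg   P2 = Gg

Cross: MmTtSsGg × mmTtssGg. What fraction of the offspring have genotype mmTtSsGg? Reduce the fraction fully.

MmTtSsGg gametes: MTSG×1, MTSg×1, MTsG×1, MTsg×1, MtSG×1, MtSg×1, MtsG×1, Mtsg×1, mTSG×1, mTSg×1, mTsG×1, mTsg×1, mtSG×1, mtSg×1, mtsG×1, mtsg×1
mmTtssGg gametes: mTsG×4, mTsg×4, mtsG×4, mtsg×4
MmTtSsGg×mmTtssGg grid (16·16=256): MmTTSsGG=4 MmTTSsGg=8 MmTTSsgg=4 MmTTssGG=4 MmTTssGg=8 MmTTssgg=4 MmTtSsGG=8 MmTtSsGg=16 MmTtSsgg=8 MmTtssGG=8 MmTtssGg=16 MmTtssgg=8 MmttSsGG=4 MmttSsGg=8 MmttSsgg=4 MmttssGG=4 MmttssGg=8 Mmttssgg=4 mmTTSsGG=4 mmTTSsGg=8 mmTTSsgg=4 mmTTssGG=4 mmTTssGg=8 mmTTssgg=4 mmTtSsGG=8 mmTtSsGg=16 mmTtSsgg=8 mmTtssGG=8 mmTtssGg=16 mmTtssgg=8 mmttSsGG=4 mmttSsGg=8 mmttSsgg=4 mmttssGG=4 mmttssGg=8 mmttssgg=4
mmTtSsGg hits 16/256; gcd=16; 16÷16/256÷16 = 1/16

P(mmTtSsGg) = 1/16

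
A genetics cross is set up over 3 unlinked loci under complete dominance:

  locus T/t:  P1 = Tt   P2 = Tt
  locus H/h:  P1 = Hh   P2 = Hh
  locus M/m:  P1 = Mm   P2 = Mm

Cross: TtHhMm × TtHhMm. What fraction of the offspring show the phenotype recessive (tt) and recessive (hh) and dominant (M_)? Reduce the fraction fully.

TtHhMm gametes: THM×1, THm×1, ThM×1, Thm×1, tHM×1, tHm×1, thM×1, thm×1
TtHhMm gametes: THM×1, THm×1, ThM×1, Thm×1, tHM×1, tHm×1, thM×1, thm×1
TtHhMm×TtHhMm grid (8·8=64): TTHHMM=1 TTHHMm=2 TTHHmm=1 TTHhMM=2 TTHhMm=4 TTHhmm=2 TThhMM=1 TThhMm=2 TThhmm=1 TtHHMM=2 TtHHMm=4 TtHHmm=2 TtHhMM=4 TtHhMm=8 TtHhmm=4 TthhMM=2 TthhMm=4 Tthhmm=2 ttHHMM=1 ttHHMm=2 ttHHmm=1 ttHhMM=2 ttHhMm=4 ttHhmm=2 tthhMM=1 tthhMm=2 tthhmm=1
tt hh M_ hits 3/64; gcd=1; 3÷1/64÷1 = 3/64

P(tt hh M_) = 3/64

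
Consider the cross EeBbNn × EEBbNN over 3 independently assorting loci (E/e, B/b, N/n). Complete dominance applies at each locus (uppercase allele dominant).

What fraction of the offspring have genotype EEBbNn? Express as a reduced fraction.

EeBbNn gametes: EBN×1, EBn×1, EbN×1, Ebn×1, eBN×1, eBn×1, ebN×1, ebn×1
EEBbNN gametes: EBN×4, EbN×4
EeBbNn×EEBbNN grid (8·8=64): EEBBNN=4 EEBBNn=4 EEBbNN=8 EEBbNn=8 EEbbNN=4 EEbbNn=4 EeBBNN=4 EeBBNn=4 EeBbNN=8 EeBbNn=8 EebbNN=4 EebbNn=4
EEBbNn hits 8/64; gcd=8; 8÷8/64÷8 = 1/8

P(EEBbNn) = 1/8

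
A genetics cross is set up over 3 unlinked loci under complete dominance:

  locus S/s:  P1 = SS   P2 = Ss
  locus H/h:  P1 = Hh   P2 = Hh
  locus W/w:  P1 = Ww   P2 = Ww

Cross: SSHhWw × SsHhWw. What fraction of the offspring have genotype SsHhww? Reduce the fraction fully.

SSHhWw gametes: SHW×2, SHw×2, ShW×2, Shw×2
SsHhWw gametes: SHW×1, SHw×1, ShW×1, Shw×1, sHW×1, sHw×1, shW×1, shw×1
SSHhWw×SsHhWw grid (8·8=64): SSHHWW=2 SSHHWw=4 SSHHww=2 SSHhWW=4 SSHhWw=8 SSHhww=4 SShhWW=2 SShhWw=4 SShhww=2 SsHHWW=2 SsHHWw=4 SsHHww=2 SsHhWW=4 SsHhWw=8 SsHhww=4 SshhWW=2 SshhWw=4 Sshhww=2
SsHhww hits 4/64; gcd=4; 4÷4/64÷4 = 1/16

P(SsHhww) = 1/16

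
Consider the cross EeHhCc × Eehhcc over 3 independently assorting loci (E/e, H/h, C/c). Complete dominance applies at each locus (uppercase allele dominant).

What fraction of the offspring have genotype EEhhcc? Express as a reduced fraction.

P(EEhhcc) = 1/16

EeHhCc gametes: EHC×1, EHc×1, EhC×1, Ehc×1, eHC×1, eHc×1, ehC×1, ehc×1
Eehhcc gametes: Ehc×4, ehc×4
EeHhCc×Eehhcc grid (8·8=64): EEHhCc=4 EEHhcc=4 EEhhCc=4 EEhhcc=4 EeHhCc=8 EeHhcc=8 EehhCc=8 Eehhcc=8 eeHhCc=4 eeHhcc=4 eehhCc=4 eehhcc=4
EEhhcc hits 4/64; gcd=4; 4÷4/64÷4 = 1/16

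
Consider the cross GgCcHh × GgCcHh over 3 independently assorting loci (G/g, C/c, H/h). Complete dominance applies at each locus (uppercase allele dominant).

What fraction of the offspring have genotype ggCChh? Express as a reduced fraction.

P(ggCChh) = 1/64

GgCcHh gametes: GCH×1, GCh×1, GcH×1, Gch×1, gCH×1, gCh×1, gcH×1, gch×1
GgCcHh gametes: GCH×1, GCh×1, GcH×1, Gch×1, gCH×1, gCh×1, gcH×1, gch×1
GgCcHh×GgCcHh grid (8·8=64): GGCCHH=1 GGCCHh=2 GGCChh=1 GGCcHH=2 GGCcHh=4 GGCchh=2 GGccHH=1 GGccHh=2 GGcchh=1 GgCCHH=2 GgCCHh=4 GgCChh=2 GgCcHH=4 GgCcHh=8 GgCchh=4 GgccHH=2 GgccHh=4 Ggcchh=2 ggCCHH=1 ggCCHh=2 ggCChh=1 ggCcHH=2 ggCcHh=4 ggCchh=2 ggccHH=1 ggccHh=2 ggcchh=1
ggCChh hits 1/64; gcd=1; 1÷1/64÷1 = 1/64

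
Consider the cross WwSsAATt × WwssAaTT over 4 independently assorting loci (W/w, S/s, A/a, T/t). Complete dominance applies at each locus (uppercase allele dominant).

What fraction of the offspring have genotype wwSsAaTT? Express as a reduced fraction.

WwSsAATt gametes: WSAT×2, WSAt×2, WsAT×2, WsAt×2, wSAT×2, wSAt×2, wsAT×2, wsAt×2
WwssAaTT gametes: WsAT×4, WsaT×4, wsAT×4, wsaT×4
WwSsAATt×WwssAaTT grid (16·16=256): WWSsAATT=8 WWSsAATt=8 WWSsAaTT=8 WWSsAaTt=8 WWssAATT=8 WWssAATt=8 WWssAaTT=8 WWssAaTt=8 WwSsAATT=16 WwSsAATt=16 WwSsAaTT=16 WwSsAaTt=16 WwssAATT=16 WwssAATt=16 WwssAaTT=16 WwssAaTt=16 wwSsAATT=8 wwSsAATt=8 wwSsAaTT=8 wwSsAaTt=8 wwssAATT=8 wwssAATt=8 wwssAaTT=8 wwssAaTt=8
wwSsAaTT hits 8/256; gcd=8; 8÷8/256÷8 = 1/32

P(wwSsAaTT) = 1/32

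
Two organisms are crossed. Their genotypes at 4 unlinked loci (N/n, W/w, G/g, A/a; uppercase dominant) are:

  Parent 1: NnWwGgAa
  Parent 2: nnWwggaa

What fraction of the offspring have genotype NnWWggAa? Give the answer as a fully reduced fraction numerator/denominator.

NnWwGgAa gametes: NWGA×1, NWGa×1, NWgA×1, NWga×1, NwGA×1, NwGa×1, NwgA×1, Nwga×1, nWGA×1, nWGa×1, nWgA×1, nWga×1, nwGA×1, nwGa×1, nwgA×1, nwga×1
nnWwggaa gametes: nWga×8, nwga×8
NnWwGgAa×nnWwggaa grid (16·16=256): NnWWGgAa=8 NnWWGgaa=8 NnWWggAa=8 NnWWggaa=8 NnWwGgAa=16 NnWwGgaa=16 NnWwggAa=16 NnWwggaa=16 NnwwGgAa=8 NnwwGgaa=8 NnwwggAa=8 Nnwwggaa=8 nnWWGgAa=8 nnWWGgaa=8 nnWWggAa=8 nnWWggaa=8 nnWwGgAa=16 nnWwGgaa=16 nnWwggAa=16 nnWwggaa=16 nnwwGgAa=8 nnwwGgaa=8 nnwwggAa=8 nnwwggaa=8
NnWWggAa hits 8/256; gcd=8; 8÷8/256÷8 = 1/32

P(NnWWggAa) = 1/32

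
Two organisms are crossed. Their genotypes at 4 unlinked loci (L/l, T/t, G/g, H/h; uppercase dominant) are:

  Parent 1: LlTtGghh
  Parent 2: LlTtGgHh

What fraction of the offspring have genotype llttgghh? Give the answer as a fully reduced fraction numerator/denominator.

LlTtGghh gametes: LTGh×2, LTgh×2, LtGh×2, Ltgh×2, lTGh×2, lTgh×2, ltGh×2, ltgh×2
LlTtGgHh gametes: LTGH×1, LTGh×1, LTgH×1, LTgh×1, LtGH×1, LtGh×1, LtgH×1, Ltgh×1, lTGH×1, lTGh×1, lTgH×1, lTgh×1, ltGH×1, ltGh×1, ltgH×1, ltgh×1
LlTtGghh×LlTtGgHh grid (16·16=256): LLTTGGHh=2 LLTTGGhh=2 LLTTGgHh=4 LLTTGghh=4 LLTTggHh=2 LLTTgghh=2 LLTtGGHh=4 LLTtGGhh=4 LLTtGgHh=8 LLTtGghh=8 LLTtggHh=4 LLTtgghh=4 LLttGGHh=2 LLttGGhh=2 LLttGgHh=4 LLttGghh=4 LLttggHh=2 LLttgghh=2 LlTTGGHh=4 LlTTGGhh=4 LlTTGgHh=8 LlTTGghh=8 LlTTggHh=4 LlTTgghh=4 LlTtGGHh=8 LlTtGGhh=8 LlTtGgHh=16 LlTtGghh=16 LlTtggHh=8 LlTtgghh=8 LlttGGHh=4 LlttGGhh=4 LlttGgHh=8 LlttGghh=8 LlttggHh=4 Llttgghh=4 llTTGGHh=2 llTTGGhh=2 llTTGgHh=4 llTTGghh=4 llTTggHh=2 llTTgghh=2 llTtGGHh=4 llTtGGhh=4 llTtGgHh=8 llTtGghh=8 llTtggHh=4 llTtgghh=4 llttGGHh=2 llttGGhh=2 llttGgHh=4 llttGghh=4 llttggHh=2 llttgghh=2
llttgghh hits 2/256; gcd=2; 2÷2/256÷2 = 1/128

P(llttgghh) = 1/128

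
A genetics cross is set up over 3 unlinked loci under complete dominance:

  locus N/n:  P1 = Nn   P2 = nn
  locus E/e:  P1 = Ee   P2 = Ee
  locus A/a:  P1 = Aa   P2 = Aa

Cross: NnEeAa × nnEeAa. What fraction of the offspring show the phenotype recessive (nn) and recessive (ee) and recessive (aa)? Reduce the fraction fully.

P(nn ee aa) = 1/32

NnEeAa gametes: NEA×1, NEa×1, NeA×1, Nea×1, nEA×1, nEa×1, neA×1, nea×1
nnEeAa gametes: nEA×2, nEa×2, neA×2, nea×2
NnEeAa×nnEeAa grid (8·8=64): NnEEAA=2 NnEEAa=4 NnEEaa=2 NnEeAA=4 NnEeAa=8 NnEeaa=4 NneeAA=2 NneeAa=4 Nneeaa=2 nnEEAA=2 nnEEAa=4 nnEEaa=2 nnEeAA=4 nnEeAa=8 nnEeaa=4 nneeAA=2 nneeAa=4 nneeaa=2
nn ee aa hits 2/64; gcd=2; 2÷2/64÷2 = 1/32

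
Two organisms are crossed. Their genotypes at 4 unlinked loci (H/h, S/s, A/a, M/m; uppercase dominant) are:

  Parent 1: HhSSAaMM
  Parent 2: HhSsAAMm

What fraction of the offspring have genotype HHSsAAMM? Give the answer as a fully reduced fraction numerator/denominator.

HhSSAaMM gametes: HSAM×4, HSaM×4, hSAM×4, hSaM×4
HhSsAAMm gametes: HSAM×2, HSAm×2, HsAM×2, HsAm×2, hSAM×2, hSAm×2, hsAM×2, hsAm×2
HhSSAaMM×HhSsAAMm grid (16·16=256): HHSSAAMM=8 HHSSAAMm=8 HHSSAaMM=8 HHSSAaMm=8 HHSsAAMM=8 HHSsAAMm=8 HHSsAaMM=8 HHSsAaMm=8 HhSSAAMM=16 HhSSAAMm=16 HhSSAaMM=16 HhSSAaMm=16 HhSsAAMM=16 HhSsAAMm=16 HhSsAaMM=16 HhSsAaMm=16 hhSSAAMM=8 hhSSAAMm=8 hhSSAaMM=8 hhSSAaMm=8 hhSsAAMM=8 hhSsAAMm=8 hhSsAaMM=8 hhSsAaMm=8
HHSsAAMM hits 8/256; gcd=8; 8÷8/256÷8 = 1/32

P(HHSsAAMM) = 1/32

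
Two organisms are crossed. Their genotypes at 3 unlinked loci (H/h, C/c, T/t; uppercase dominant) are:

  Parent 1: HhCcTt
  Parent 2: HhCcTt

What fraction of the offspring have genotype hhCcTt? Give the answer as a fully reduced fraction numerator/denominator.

HhCcTt gametes: HCT×1, HCt×1, HcT×1, Hct×1, hCT×1, hCt×1, hcT×1, hct×1
HhCcTt gametes: HCT×1, HCt×1, HcT×1, Hct×1, hCT×1, hCt×1, hcT×1, hct×1
HhCcTt×HhCcTt grid (8·8=64): HHCCTT=1 HHCCTt=2 HHCCtt=1 HHCcTT=2 HHCcTt=4 HHCctt=2 HHccTT=1 HHccTt=2 HHcctt=1 HhCCTT=2 HhCCTt=4 HhCCtt=2 HhCcTT=4 HhCcTt=8 HhCctt=4 HhccTT=2 HhccTt=4 Hhcctt=2 hhCCTT=1 hhCCTt=2 hhCCtt=1 hhCcTT=2 hhCcTt=4 hhCctt=2 hhccTT=1 hhccTt=2 hhcctt=1
hhCcTt hits 4/64; gcd=4; 4÷4/64÷4 = 1/16

P(hhCcTt) = 1/16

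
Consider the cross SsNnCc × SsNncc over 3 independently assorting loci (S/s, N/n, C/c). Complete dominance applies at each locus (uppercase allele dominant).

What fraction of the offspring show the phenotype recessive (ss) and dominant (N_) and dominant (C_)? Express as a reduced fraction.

SsNnCc gametes: SNC×1, SNc×1, SnC×1, Snc×1, sNC×1, sNc×1, snC×1, snc×1
SsNncc gametes: SNc×2, Snc×2, sNc×2, snc×2
SsNnCc×SsNncc grid (8·8=64): SSNNCc=2 SSNNcc=2 SSNnCc=4 SSNncc=4 SSnnCc=2 SSnncc=2 SsNNCc=4 SsNNcc=4 SsNnCc=8 SsNncc=8 SsnnCc=4 Ssnncc=4 ssNNCc=2 ssNNcc=2 ssNnCc=4 ssNncc=4 ssnnCc=2 ssnncc=2
ss N_ C_ hits 6/64; gcd=2; 6÷2/64÷2 = 3/32

P(ss N_ C_) = 3/32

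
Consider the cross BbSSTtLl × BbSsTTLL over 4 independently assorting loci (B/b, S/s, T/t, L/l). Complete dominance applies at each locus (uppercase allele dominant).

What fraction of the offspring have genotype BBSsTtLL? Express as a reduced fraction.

BbSSTtLl gametes: BSTL×2, BSTl×2, BStL×2, BStl×2, bSTL×2, bSTl×2, bStL×2, bStl×2
BbSsTTLL gametes: BSTL×4, BsTL×4, bSTL×4, bsTL×4
BbSSTtLl×BbSsTTLL grid (16·16=256): BBSSTTLL=8 BBSSTTLl=8 BBSSTtLL=8 BBSSTtLl=8 BBSsTTLL=8 BBSsTTLl=8 BBSsTtLL=8 BBSsTtLl=8 BbSSTTLL=16 BbSSTTLl=16 BbSSTtLL=16 BbSSTtLl=16 BbSsTTLL=16 BbSsTTLl=16 BbSsTtLL=16 BbSsTtLl=16 bbSSTTLL=8 bbSSTTLl=8 bbSSTtLL=8 bbSSTtLl=8 bbSsTTLL=8 bbSsTTLl=8 bbSsTtLL=8 bbSsTtLl=8
BBSsTtLL hits 8/256; gcd=8; 8÷8/256÷8 = 1/32

P(BBSsTtLL) = 1/32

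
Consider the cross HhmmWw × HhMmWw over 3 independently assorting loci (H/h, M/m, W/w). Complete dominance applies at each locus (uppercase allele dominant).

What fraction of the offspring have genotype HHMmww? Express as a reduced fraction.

HhmmWw gametes: HmW×2, Hmw×2, hmW×2, hmw×2
HhMmWw gametes: HMW×1, HMw×1, HmW×1, Hmw×1, hMW×1, hMw×1, hmW×1, hmw×1
HhmmWw×HhMmWw grid (8·8=64): HHMmWW=2 HHMmWw=4 HHMmww=2 HHmmWW=2 HHmmWw=4 HHmmww=2 HhMmWW=4 HhMmWw=8 HhMmww=4 HhmmWW=4 HhmmWw=8 Hhmmww=4 hhMmWW=2 hhMmWw=4 hhMmww=2 hhmmWW=2 hhmmWw=4 hhmmww=2
HHMmww hits 2/64; gcd=2; 2÷2/64÷2 = 1/32

P(HHMmww) = 1/32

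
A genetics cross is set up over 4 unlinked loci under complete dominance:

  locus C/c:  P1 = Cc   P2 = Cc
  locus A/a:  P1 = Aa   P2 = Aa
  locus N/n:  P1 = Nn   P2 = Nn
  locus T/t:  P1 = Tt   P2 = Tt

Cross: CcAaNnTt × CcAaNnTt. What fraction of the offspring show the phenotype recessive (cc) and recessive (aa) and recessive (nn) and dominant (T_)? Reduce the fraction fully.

CcAaNnTt gametes: CANT×1, CANt×1, CAnT×1, CAnt×1, CaNT×1, CaNt×1, CanT×1, Cant×1, cANT×1, cANt×1, cAnT×1, cAnt×1, caNT×1, caNt×1, canT×1, cant×1
CcAaNnTt gametes: CANT×1, CANt×1, CAnT×1, CAnt×1, CaNT×1, CaNt×1, CanT×1, Cant×1, cANT×1, cANt×1, cAnT×1, cAnt×1, caNT×1, caNt×1, canT×1, cant×1
CcAaNnTt×CcAaNnTt grid (16·16=256): CCAANNTT=1 CCAANNTt=2 CCAANNtt=1 CCAANnTT=2 CCAANnTt=4 CCAANntt=2 CCAAnnTT=1 CCAAnnTt=2 CCAAnntt=1 CCAaNNTT=2 CCAaNNTt=4 CCAaNNtt=2 CCAaNnTT=4 CCAaNnTt=8 CCAaNntt=4 CCAannTT=2 CCAannTt=4 CCAanntt=2 CCaaNNTT=1 CCaaNNTt=2 CCaaNNtt=1 CCaaNnTT=2 CCaaNnTt=4 CCaaNntt=2 CCaannTT=1 CCaannTt=2 CCaanntt=1 CcAANNTT=2 CcAANNTt=4 CcAANNtt=2 CcAANnTT=4 CcAANnTt=8 CcAANntt=4 CcAAnnTT=2 CcAAnnTt=4 CcAAnntt=2 CcAaNNTT=4 CcAaNNTt=8 CcAaNNtt=4 CcAaNnTT=8 CcAaNnTt=16 CcAaNntt=8 CcAannTT=4 CcAannTt=8 CcAanntt=4 CcaaNNTT=2 CcaaNNTt=4 CcaaNNtt=2 CcaaNnTT=4 CcaaNnTt=8 CcaaNntt=4 CcaannTT=2 CcaannTt=4 Ccaanntt=2 ccAANNTT=1 ccAANNTt=2 ccAANNtt=1 ccAANnTT=2 ccAANnTt=4 ccAANntt=2 ccAAnnTT=1 ccAAnnTt=2 ccAAnntt=1 ccAaNNTT=2 ccAaNNTt=4 ccAaNNtt=2 ccAaNnTT=4 ccAaNnTt=8 ccAaNntt=4 ccAannTT=2 ccAannTt=4 ccAanntt=2 ccaaNNTT=1 ccaaNNTt=2 ccaaNNtt=1 ccaaNnTT=2 ccaaNnTt=4 ccaaNntt=2 ccaannTT=1 ccaannTt=2 ccaanntt=1
cc aa nn T_ hits 3/256; gcd=1; 3÷1/256÷1 = 3/256

P(cc aa nn T_) = 3/256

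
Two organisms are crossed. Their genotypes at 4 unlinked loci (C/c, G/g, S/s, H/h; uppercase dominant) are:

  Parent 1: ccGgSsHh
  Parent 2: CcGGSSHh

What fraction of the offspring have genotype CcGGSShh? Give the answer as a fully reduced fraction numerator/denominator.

ccGgSsHh gametes: cGSH×2, cGSh×2, cGsH×2, cGsh×2, cgSH×2, cgSh×2, cgsH×2, cgsh×2
CcGGSSHh gametes: CGSH×4, CGSh×4, cGSH×4, cGSh×4
ccGgSsHh×CcGGSSHh grid (16·16=256): CcGGSSHH=8 CcGGSSHh=16 CcGGSShh=8 CcGGSsHH=8 CcGGSsHh=16 CcGGSshh=8 CcGgSSHH=8 CcGgSSHh=16 CcGgSShh=8 CcGgSsHH=8 CcGgSsHh=16 CcGgSshh=8 ccGGSSHH=8 ccGGSSHh=16 ccGGSShh=8 ccGGSsHH=8 ccGGSsHh=16 ccGGSshh=8 ccGgSSHH=8 ccGgSSHh=16 ccGgSShh=8 ccGgSsHH=8 ccGgSsHh=16 ccGgSshh=8
CcGGSShh hits 8/256; gcd=8; 8÷8/256÷8 = 1/32

P(CcGGSShh) = 1/32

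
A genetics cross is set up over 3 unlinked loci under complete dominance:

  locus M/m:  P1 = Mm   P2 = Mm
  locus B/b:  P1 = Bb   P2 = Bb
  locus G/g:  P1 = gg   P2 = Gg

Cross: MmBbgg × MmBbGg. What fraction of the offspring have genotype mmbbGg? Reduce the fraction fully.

P(mmbbGg) = 1/32

MmBbgg gametes: MBg×2, Mbg×2, mBg×2, mbg×2
MmBbGg gametes: MBG×1, MBg×1, MbG×1, Mbg×1, mBG×1, mBg×1, mbG×1, mbg×1
MmBbgg×MmBbGg grid (8·8=64): MMBBGg=2 MMBBgg=2 MMBbGg=4 MMBbgg=4 MMbbGg=2 MMbbgg=2 MmBBGg=4 MmBBgg=4 MmBbGg=8 MmBbgg=8 MmbbGg=4 Mmbbgg=4 mmBBGg=2 mmBBgg=2 mmBbGg=4 mmBbgg=4 mmbbGg=2 mmbbgg=2
mmbbGg hits 2/64; gcd=2; 2÷2/64÷2 = 1/32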